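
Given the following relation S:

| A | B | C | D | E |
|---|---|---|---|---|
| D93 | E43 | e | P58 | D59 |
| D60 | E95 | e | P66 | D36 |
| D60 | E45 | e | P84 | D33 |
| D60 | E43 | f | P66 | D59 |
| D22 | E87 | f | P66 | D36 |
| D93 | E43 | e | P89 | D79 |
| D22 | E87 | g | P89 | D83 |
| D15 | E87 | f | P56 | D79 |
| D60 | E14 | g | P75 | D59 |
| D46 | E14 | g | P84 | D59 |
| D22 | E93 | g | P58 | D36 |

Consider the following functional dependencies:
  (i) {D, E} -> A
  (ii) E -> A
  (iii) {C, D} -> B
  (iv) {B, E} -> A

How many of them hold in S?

0

(i) {D, E} -> A: (D=P66, E=D36): 2 rows → A takes values {D60, D22} — violation — fails.
(ii) E -> A: E=D59: 4 rows → A takes values {D93, D60, D46} — violation; E=D36: 3 rows → A takes values {D60, D22} — violation; E=D79: 2 rows → A takes values {D93, D15} — violation — fails.
(iii) {C, D} -> B: (C=f, D=P66): 2 rows → B takes values {E43, E87} — violation — fails.
(iv) {B, E} -> A: (B=E43, E=D59): 2 rows → A takes values {D93, D60} — violation; (B=E14, E=D59): 2 rows → A takes values {D60, D46} — violation — fails.
None of the 4 dependencies hold.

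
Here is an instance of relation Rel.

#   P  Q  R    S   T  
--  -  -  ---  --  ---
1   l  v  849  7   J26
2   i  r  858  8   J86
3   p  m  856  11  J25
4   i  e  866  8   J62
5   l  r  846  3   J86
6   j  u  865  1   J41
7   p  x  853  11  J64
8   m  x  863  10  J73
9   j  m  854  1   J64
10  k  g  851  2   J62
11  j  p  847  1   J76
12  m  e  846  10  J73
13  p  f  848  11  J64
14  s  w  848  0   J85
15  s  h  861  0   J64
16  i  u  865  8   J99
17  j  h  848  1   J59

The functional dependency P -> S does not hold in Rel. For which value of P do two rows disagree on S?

l

P=l: rows 1, 5 → S takes values {7, 3} — violation
P=i: rows 2, 4, 16 → S = 8, 8, 8 ✓
P=p: rows 3, 7, 13 → S = 11, 11, 11 ✓
P=j: rows 6, 9, 11, 17 → S = 1, 1, 1, 1 ✓
P=m: rows 8, 12 → S = 10, 10 ✓
P=k: row 10 → S = 2 ✓
P=s: rows 14, 15 → S = 0, 0 ✓
The only P value with inconsistent S is P=l.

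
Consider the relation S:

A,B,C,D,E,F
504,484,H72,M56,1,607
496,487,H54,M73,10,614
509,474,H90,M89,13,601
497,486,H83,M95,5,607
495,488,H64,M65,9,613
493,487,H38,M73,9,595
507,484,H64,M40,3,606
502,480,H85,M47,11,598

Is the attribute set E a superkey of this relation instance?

No

Two distinct rows share E=9, so E does not determine every attribute — not a superkey.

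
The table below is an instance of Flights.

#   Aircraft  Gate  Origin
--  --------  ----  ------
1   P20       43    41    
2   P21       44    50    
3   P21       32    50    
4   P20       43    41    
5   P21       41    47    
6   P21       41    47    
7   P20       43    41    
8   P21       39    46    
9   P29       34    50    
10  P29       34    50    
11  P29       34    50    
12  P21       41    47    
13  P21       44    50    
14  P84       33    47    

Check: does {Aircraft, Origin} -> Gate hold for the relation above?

No

(Aircraft=P20, Origin=41): rows 1, 4, 7 → Gate = 43, 43, 43 ✓
(Aircraft=P21, Origin=50): rows 2, 3, 13 → Gate takes values {44, 32} — violation
(Aircraft=P21, Origin=47): rows 5, 6, 12 → Gate = 41, 41, 41 ✓
(Aircraft=P21, Origin=46): row 8 → Gate = 39 ✓
(Aircraft=P29, Origin=50): rows 9, 10, 11 → Gate = 34, 34, 34 ✓
(Aircraft=P84, Origin=47): row 14 → Gate = 33 ✓
Two rows agree on {Aircraft, Origin} but differ on Gate, so {Aircraft, Origin} -> Gate does not hold.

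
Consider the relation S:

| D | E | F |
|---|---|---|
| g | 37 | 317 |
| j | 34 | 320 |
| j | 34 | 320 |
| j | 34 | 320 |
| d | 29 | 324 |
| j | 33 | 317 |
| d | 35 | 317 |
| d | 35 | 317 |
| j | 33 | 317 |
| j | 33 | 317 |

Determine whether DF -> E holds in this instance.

(D=g, F=317): 1 row → E = 37 ✓
(D=j, F=320): 3 rows → E = 34, 34, 34 ✓
(D=d, F=324): 1 row → E = 29 ✓
(D=j, F=317): 3 rows → E = 33, 33, 33 ✓
(D=d, F=317): 2 rows → E = 35, 35 ✓
Every DF value is associated with a single E value, so DF -> E holds.

Yes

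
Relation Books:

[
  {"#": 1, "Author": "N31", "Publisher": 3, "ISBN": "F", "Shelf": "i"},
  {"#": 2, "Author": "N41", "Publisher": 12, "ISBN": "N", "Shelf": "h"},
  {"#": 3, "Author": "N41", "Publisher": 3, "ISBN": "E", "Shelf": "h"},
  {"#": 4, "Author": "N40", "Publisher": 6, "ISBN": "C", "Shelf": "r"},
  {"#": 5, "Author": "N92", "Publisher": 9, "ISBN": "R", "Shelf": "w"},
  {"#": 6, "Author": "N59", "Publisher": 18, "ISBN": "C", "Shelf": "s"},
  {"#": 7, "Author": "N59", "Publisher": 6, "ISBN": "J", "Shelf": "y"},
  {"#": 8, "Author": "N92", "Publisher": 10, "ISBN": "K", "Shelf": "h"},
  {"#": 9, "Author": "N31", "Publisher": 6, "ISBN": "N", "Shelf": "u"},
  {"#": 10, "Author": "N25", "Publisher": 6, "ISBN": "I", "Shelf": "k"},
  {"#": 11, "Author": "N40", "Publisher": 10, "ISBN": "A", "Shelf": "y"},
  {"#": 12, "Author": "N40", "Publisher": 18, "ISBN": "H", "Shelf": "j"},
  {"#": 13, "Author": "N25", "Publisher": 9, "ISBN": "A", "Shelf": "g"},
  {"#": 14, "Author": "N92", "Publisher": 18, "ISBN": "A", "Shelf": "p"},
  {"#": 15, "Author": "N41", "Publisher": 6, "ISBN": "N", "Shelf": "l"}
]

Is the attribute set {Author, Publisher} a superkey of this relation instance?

Yes

All 15 rows have distinct {Author, Publisher} values, so {Author, Publisher} → (all attributes) holds and {Author, Publisher} is a superkey.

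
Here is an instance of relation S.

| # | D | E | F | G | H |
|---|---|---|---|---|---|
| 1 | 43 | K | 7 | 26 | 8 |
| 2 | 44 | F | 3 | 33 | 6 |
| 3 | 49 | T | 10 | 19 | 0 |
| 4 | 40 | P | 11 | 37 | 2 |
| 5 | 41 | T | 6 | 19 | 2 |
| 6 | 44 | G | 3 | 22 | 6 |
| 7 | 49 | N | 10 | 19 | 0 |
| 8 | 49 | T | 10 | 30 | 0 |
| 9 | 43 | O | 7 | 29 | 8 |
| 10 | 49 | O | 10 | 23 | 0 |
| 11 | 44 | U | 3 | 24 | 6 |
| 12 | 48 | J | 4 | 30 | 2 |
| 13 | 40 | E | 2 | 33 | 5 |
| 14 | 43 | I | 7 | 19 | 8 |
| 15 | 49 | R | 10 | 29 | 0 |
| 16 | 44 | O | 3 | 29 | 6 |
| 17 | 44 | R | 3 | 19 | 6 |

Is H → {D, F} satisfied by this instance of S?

No

H=8: rows 1, 9, 14 → {D,F} = (43, 7), (43, 7), (43, 7) ✓
H=6: rows 2, 6, 11, 16, 17 → {D,F} = (44, 3), (44, 3), (44, 3), (44, 3), (44, 3) ✓
H=0: rows 3, 7, 8, 10, 15 → {D,F} = (49, 10), (49, 10), (49, 10), (49, 10), (49, 10) ✓
H=2: rows 4, 5, 12 → {D,F} takes values {(40, 11), (41, 6), (48, 4)} — violation
H=5: row 13 → {D,F} = (40, 2) ✓
Two rows agree on H but differ on {D, F}, so H → {D, F} does not hold.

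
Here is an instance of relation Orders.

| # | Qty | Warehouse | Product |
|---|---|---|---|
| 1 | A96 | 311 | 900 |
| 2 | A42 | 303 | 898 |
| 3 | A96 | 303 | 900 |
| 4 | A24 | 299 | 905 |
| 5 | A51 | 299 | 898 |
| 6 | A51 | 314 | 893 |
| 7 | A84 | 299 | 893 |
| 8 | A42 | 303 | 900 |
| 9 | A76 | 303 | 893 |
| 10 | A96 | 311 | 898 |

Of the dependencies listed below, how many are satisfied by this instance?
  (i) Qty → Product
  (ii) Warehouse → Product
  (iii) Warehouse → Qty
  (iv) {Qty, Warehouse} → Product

0

(i) Qty → Product: Qty=A96: rows 1, 3, 10 → Product takes values {900, 898} — violation; Qty=A42: rows 2, 8 → Product takes values {898, 900} — violation; Qty=A51: rows 5, 6 → Product takes values {898, 893} — violation — fails.
(ii) Warehouse → Product: Warehouse=311: rows 1, 10 → Product takes values {900, 898} — violation; Warehouse=303: rows 2, 3, 8, 9 → Product takes values {898, 900, 893} — violation; Warehouse=299: rows 4, 5, 7 → Product takes values {905, 898, 893} — violation — fails.
(iii) Warehouse → Qty: Warehouse=303: rows 2, 3, 8, 9 → Qty takes values {A42, A96, A76} — violation; Warehouse=299: rows 4, 5, 7 → Qty takes values {A24, A51, A84} — violation — fails.
(iv) {Qty, Warehouse} → Product: (Qty=A96, Warehouse=311): rows 1, 10 → Product takes values {900, 898} — violation; (Qty=A42, Warehouse=303): rows 2, 8 → Product takes values {898, 900} — violation — fails.
None of the 4 dependencies hold.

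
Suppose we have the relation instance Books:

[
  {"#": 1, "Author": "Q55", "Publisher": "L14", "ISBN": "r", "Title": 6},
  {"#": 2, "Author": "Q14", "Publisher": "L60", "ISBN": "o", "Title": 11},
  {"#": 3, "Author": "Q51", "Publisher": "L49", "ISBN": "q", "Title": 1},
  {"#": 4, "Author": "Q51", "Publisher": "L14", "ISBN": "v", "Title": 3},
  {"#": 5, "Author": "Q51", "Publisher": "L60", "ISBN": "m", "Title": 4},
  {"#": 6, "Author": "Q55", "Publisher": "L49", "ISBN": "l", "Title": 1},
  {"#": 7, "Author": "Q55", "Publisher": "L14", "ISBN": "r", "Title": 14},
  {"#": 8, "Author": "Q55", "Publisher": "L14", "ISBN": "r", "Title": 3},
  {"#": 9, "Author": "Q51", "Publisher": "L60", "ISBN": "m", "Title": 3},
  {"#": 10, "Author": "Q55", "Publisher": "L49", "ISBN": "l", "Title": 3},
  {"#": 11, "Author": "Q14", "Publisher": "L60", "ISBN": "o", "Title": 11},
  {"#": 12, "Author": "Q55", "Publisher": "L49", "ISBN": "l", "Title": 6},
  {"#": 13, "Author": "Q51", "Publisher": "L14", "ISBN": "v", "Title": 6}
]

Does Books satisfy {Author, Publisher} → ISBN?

(Author=Q55, Publisher=L14): rows 1, 7, 8 → ISBN = r, r, r ✓
(Author=Q14, Publisher=L60): rows 2, 11 → ISBN = o, o ✓
(Author=Q51, Publisher=L49): row 3 → ISBN = q ✓
(Author=Q51, Publisher=L14): rows 4, 13 → ISBN = v, v ✓
(Author=Q51, Publisher=L60): rows 5, 9 → ISBN = m, m ✓
(Author=Q55, Publisher=L49): rows 6, 10, 12 → ISBN = l, l, l ✓
Every {Author, Publisher} value is associated with a single ISBN value, so {Author, Publisher} → ISBN holds.

Yes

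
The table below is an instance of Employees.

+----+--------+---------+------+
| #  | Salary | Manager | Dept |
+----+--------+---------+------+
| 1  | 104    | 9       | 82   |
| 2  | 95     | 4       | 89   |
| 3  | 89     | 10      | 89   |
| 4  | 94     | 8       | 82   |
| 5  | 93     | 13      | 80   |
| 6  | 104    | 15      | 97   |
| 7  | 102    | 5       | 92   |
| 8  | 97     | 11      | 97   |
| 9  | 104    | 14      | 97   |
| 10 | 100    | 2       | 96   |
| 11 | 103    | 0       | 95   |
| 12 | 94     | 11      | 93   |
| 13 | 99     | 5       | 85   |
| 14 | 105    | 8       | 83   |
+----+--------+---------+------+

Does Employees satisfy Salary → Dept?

No

Salary=104: rows 1, 6, 9 → Dept takes values {82, 97} — violation
Salary=95: row 2 → Dept = 89 ✓
Salary=89: row 3 → Dept = 89 ✓
Salary=94: rows 4, 12 → Dept takes values {82, 93} — violation
Salary=93: row 5 → Dept = 80 ✓
Salary=102: row 7 → Dept = 92 ✓
Salary=97: row 8 → Dept = 97 ✓
Salary=100: row 10 → Dept = 96 ✓
Salary=103: row 11 → Dept = 95 ✓
Salary=99: row 13 → Dept = 85 ✓
Salary=105: row 14 → Dept = 83 ✓
Two rows agree on Salary but differ on Dept, so Salary → Dept does not hold.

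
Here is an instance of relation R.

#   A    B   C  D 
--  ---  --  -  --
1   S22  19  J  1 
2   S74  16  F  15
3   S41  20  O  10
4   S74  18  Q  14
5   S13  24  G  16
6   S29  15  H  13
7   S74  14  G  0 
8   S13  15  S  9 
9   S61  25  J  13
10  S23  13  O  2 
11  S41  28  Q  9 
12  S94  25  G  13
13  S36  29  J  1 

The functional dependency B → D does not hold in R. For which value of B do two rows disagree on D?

B=19: row 1 → D = 1 ✓
B=16: row 2 → D = 15 ✓
B=20: row 3 → D = 10 ✓
B=18: row 4 → D = 14 ✓
B=24: row 5 → D = 16 ✓
B=15: rows 6, 8 → D takes values {13, 9} — violation
B=14: row 7 → D = 0 ✓
B=25: rows 9, 12 → D = 13, 13 ✓
B=13: row 10 → D = 2 ✓
B=28: row 11 → D = 9 ✓
B=29: row 13 → D = 1 ✓
The only B value with inconsistent D is B=15.

15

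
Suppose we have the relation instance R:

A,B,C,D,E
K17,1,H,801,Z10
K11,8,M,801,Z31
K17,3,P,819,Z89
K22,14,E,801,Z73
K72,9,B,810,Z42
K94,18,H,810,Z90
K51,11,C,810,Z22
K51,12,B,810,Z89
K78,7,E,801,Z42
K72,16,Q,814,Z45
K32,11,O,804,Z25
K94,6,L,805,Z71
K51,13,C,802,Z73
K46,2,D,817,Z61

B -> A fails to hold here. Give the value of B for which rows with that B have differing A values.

11

B=1: 1 row → A = K17 ✓
B=8: 1 row → A = K11 ✓
B=3: 1 row → A = K17 ✓
B=14: 1 row → A = K22 ✓
B=9: 1 row → A = K72 ✓
B=18: 1 row → A = K94 ✓
B=11: 2 rows → A takes values {K51, K32} — violation
B=12: 1 row → A = K51 ✓
B=7: 1 row → A = K78 ✓
B=16: 1 row → A = K72 ✓
B=6: 1 row → A = K94 ✓
B=13: 1 row → A = K51 ✓
B=2: 1 row → A = K46 ✓
The only B value with inconsistent A is B=11.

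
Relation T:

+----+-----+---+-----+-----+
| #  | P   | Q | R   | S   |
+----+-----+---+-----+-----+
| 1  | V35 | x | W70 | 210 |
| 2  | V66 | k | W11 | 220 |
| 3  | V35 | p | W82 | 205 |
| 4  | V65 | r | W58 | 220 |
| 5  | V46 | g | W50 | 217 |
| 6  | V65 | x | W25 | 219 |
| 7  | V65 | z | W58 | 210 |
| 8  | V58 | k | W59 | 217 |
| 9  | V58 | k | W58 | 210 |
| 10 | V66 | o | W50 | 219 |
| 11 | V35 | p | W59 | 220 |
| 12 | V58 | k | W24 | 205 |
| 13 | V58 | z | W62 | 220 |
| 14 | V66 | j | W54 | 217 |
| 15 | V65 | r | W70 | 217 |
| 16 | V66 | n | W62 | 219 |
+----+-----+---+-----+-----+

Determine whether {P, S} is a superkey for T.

Rows 10 and 16 have the same {P, S} value (P=V66, S=219) but are distinct tuples, so {P, S} does not determine every attribute — not a superkey.

No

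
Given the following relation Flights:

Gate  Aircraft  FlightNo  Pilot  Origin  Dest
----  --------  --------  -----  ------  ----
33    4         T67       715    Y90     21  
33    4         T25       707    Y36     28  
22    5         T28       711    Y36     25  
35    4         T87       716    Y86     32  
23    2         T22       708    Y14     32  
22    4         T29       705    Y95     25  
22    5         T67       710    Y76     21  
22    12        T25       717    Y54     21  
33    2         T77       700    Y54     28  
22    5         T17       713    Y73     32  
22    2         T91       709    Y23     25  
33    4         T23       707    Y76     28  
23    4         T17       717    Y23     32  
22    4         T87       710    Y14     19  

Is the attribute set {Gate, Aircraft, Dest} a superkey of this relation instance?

Two distinct rows share (Gate=33, Aircraft=4, Dest=28), so {Gate, Aircraft, Dest} does not determine every attribute — not a superkey.

No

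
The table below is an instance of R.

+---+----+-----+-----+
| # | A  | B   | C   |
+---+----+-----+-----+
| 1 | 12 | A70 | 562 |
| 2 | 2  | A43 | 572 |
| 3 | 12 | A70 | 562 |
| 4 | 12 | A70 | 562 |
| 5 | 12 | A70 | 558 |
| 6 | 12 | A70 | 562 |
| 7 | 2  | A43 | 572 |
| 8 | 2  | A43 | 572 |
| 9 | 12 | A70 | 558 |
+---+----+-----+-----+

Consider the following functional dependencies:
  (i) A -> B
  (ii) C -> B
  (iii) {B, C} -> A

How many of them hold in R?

(i) A -> B: every LHS value maps to a single RHS value — holds.
(ii) C -> B: every LHS value maps to a single RHS value — holds.
(iii) {B, C} -> A: every LHS value maps to a single RHS value — holds.
3 of the 3 dependencies hold.

3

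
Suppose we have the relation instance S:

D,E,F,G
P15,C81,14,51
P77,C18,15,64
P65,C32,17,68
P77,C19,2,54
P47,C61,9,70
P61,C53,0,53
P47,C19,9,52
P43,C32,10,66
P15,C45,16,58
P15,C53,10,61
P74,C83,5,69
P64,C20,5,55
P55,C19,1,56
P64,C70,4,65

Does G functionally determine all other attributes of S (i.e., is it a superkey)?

Yes

All 14 rows have distinct G values, so G → (all attributes) holds and G is a superkey.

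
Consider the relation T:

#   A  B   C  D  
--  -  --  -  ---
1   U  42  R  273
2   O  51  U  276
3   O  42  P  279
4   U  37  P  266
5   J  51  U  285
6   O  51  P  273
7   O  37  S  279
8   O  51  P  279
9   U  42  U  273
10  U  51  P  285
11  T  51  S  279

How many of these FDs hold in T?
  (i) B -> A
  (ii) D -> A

0

(i) B -> A: B=42: rows 1, 3, 9 → A takes values {U, O} — violation; B=51: rows 2, 5, 6, 8, 10, 11 → A takes values {O, J, U, T} — violation; B=37: rows 4, 7 → A takes values {U, O} — violation — fails.
(ii) D -> A: D=273: rows 1, 6, 9 → A takes values {U, O} — violation; D=279: rows 3, 7, 8, 11 → A takes values {O, T} — violation; D=285: rows 5, 10 → A takes values {J, U} — violation — fails.
None of the 2 dependencies hold.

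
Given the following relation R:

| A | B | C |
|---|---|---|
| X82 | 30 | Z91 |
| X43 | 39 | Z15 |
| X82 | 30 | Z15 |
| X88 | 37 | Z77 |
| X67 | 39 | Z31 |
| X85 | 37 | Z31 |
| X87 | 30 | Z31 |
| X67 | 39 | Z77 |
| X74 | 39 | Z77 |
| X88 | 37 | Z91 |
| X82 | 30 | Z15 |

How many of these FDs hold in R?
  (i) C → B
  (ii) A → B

(i) C → B: C=Z91: 2 rows → B takes values {30, 37} — violation; C=Z15: 3 rows → B takes values {39, 30} — violation; C=Z77: 3 rows → B takes values {37, 39} — violation; C=Z31: 3 rows → B takes values {39, 37, 30} — violation — fails.
(ii) A → B: every LHS value maps to a single RHS value — holds.
1 of the 2 dependencies holds.

1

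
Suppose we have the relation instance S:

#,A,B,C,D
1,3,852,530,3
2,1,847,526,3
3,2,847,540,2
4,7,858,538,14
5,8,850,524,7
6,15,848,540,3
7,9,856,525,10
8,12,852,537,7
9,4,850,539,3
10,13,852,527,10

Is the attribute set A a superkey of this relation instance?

Yes

All 10 rows have distinct A values, so A → (all attributes) holds and A is a superkey.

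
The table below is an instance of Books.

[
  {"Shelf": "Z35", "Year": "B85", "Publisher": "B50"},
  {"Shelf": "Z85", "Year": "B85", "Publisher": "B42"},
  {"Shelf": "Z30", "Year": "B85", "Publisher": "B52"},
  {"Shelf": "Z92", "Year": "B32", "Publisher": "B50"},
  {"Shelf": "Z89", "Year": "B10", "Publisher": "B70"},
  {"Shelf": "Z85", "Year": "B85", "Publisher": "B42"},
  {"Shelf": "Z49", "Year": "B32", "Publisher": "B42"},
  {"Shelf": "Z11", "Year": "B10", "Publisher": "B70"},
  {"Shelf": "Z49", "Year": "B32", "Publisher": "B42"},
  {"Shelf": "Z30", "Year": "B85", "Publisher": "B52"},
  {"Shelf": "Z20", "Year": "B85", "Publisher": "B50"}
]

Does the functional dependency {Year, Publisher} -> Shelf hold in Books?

No

(Year=B85, Publisher=B50): 2 rows → Shelf takes values {Z35, Z20} — violation
(Year=B85, Publisher=B42): 2 rows → Shelf = Z85, Z85 ✓
(Year=B85, Publisher=B52): 2 rows → Shelf = Z30, Z30 ✓
(Year=B32, Publisher=B50): 1 row → Shelf = Z92 ✓
(Year=B10, Publisher=B70): 2 rows → Shelf takes values {Z89, Z11} — violation
(Year=B32, Publisher=B42): 2 rows → Shelf = Z49, Z49 ✓
Two rows agree on {Year, Publisher} but differ on Shelf, so {Year, Publisher} -> Shelf does not hold.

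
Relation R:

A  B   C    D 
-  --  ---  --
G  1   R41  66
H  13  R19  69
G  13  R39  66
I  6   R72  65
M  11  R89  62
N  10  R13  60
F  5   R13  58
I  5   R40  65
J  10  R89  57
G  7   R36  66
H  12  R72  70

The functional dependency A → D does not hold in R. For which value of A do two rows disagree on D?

H

A=G: 3 rows → D = 66, 66, 66 ✓
A=H: 2 rows → D takes values {69, 70} — violation
A=I: 2 rows → D = 65, 65 ✓
A=M: 1 row → D = 62 ✓
A=N: 1 row → D = 60 ✓
A=F: 1 row → D = 58 ✓
A=J: 1 row → D = 57 ✓
The only A value with inconsistent D is A=H.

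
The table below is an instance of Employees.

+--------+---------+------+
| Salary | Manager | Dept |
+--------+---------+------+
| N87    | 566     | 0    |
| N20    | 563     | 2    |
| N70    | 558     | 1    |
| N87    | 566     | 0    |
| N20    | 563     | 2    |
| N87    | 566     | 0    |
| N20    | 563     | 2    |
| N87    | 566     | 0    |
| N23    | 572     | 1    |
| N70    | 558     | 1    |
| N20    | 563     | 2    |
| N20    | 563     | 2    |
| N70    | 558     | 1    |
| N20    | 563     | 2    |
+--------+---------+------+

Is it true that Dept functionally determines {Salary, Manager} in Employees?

No

Dept=0: 4 rows → {Salary,Manager} = (N87, 566), (N87, 566), (N87, 566), (N87, 566) ✓
Dept=2: 6 rows → {Salary,Manager} = (N20, 563), (N20, 563), (N20, 563), (N20, 563), (N20, 563), (N20, 563) ✓
Dept=1: 4 rows → {Salary,Manager} takes values {(N70, 558), (N23, 572)} — violation
Two rows agree on Dept but differ on {Salary, Manager}, so Dept → {Salary, Manager} does not hold.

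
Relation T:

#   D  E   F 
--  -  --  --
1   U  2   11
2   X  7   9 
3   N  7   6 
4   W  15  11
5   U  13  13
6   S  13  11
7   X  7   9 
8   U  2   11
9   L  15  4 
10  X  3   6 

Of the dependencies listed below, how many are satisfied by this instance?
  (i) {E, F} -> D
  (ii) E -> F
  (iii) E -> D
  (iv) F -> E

(i) {E, F} -> D: every LHS value maps to a single RHS value — holds.
(ii) E -> F: E=7: rows 2, 3, 7 → F takes values {9, 6} — violation; E=15: rows 4, 9 → F takes values {11, 4} — violation; E=13: rows 5, 6 → F takes values {13, 11} — violation — fails.
(iii) E -> D: E=7: rows 2, 3, 7 → D takes values {X, N} — violation; E=15: rows 4, 9 → D takes values {W, L} — violation; E=13: rows 5, 6 → D takes values {U, S} — violation — fails.
(iv) F -> E: F=11: rows 1, 4, 6, 8 → E takes values {2, 15, 13} — violation; F=6: rows 3, 10 → E takes values {7, 3} — violation — fails.
1 of the 4 dependencies holds.

1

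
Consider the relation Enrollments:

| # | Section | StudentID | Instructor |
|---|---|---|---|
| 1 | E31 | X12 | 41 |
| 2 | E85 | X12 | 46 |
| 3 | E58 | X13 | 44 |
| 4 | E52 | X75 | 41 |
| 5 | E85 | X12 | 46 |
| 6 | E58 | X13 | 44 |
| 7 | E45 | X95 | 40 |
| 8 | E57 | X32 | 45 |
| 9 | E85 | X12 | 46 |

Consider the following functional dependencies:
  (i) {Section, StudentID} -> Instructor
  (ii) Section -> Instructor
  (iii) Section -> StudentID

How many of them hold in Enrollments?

(i) {Section, StudentID} -> Instructor: every LHS value maps to a single RHS value — holds.
(ii) Section -> Instructor: every LHS value maps to a single RHS value — holds.
(iii) Section -> StudentID: every LHS value maps to a single RHS value — holds.
3 of the 3 dependencies hold.

3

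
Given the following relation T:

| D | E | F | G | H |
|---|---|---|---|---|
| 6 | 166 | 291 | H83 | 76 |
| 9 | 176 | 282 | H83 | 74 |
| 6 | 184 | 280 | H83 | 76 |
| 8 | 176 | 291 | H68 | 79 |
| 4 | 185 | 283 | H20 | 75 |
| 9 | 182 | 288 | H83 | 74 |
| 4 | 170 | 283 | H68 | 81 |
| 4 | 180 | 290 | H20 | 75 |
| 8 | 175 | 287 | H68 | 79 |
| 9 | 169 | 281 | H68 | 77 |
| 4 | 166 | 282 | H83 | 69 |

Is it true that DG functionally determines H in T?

Yes

(D=6, G=H83): 2 rows → H = 76, 76 ✓
(D=9, G=H83): 2 rows → H = 74, 74 ✓
(D=8, G=H68): 2 rows → H = 79, 79 ✓
(D=4, G=H20): 2 rows → H = 75, 75 ✓
(D=4, G=H68): 1 row → H = 81 ✓
(D=9, G=H68): 1 row → H = 77 ✓
(D=4, G=H83): 1 row → H = 69 ✓
Every DG value is associated with a single H value, so DG -> H holds.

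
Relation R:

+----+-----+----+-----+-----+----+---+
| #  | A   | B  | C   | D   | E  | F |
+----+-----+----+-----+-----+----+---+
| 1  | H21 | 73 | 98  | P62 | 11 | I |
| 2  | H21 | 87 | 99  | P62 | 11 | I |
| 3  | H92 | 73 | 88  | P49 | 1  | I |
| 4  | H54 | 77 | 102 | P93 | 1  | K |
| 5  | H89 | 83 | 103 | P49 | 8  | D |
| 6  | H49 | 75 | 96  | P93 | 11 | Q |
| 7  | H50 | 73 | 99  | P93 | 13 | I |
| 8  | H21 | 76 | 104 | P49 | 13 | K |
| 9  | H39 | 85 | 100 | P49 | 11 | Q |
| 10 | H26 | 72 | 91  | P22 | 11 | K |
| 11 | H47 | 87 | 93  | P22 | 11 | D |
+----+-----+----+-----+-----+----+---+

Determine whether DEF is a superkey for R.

No

Rows 1 and 2 have the same DEF value (D=P62, E=11, F=I) but are distinct tuples, so DEF does not determine every attribute — not a superkey.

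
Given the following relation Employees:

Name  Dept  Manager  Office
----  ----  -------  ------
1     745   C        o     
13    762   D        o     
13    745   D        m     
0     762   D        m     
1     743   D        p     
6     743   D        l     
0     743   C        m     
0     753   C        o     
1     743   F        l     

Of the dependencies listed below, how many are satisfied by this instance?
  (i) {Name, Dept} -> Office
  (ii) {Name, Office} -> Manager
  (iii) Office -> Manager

0

(i) {Name, Dept} -> Office: (Name=1, Dept=743): 2 rows → Office takes values {p, l} — violation — fails.
(ii) {Name, Office} -> Manager: (Name=0, Office=m): 2 rows → Manager takes values {D, C} — violation — fails.
(iii) Office -> Manager: Office=o: 3 rows → Manager takes values {C, D} — violation; Office=m: 3 rows → Manager takes values {D, C} — violation; Office=l: 2 rows → Manager takes values {D, F} — violation — fails.
None of the 3 dependencies hold.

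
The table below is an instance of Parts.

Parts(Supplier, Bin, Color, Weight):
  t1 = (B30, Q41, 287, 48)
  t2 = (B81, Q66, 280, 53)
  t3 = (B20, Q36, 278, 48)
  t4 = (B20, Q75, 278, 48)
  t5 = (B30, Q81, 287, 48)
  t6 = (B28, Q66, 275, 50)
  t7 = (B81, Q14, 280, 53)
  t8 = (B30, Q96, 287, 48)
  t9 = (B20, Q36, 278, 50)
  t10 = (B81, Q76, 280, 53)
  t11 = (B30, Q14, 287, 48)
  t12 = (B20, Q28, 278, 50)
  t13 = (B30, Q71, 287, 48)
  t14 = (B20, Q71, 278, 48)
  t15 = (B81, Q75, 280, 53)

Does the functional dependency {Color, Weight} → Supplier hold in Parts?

Yes

(Color=287, Weight=48): rows 1, 5, 8, 11, 13 → Supplier = B30, B30, B30, B30, B30 ✓
(Color=280, Weight=53): rows 2, 7, 10, 15 → Supplier = B81, B81, B81, B81 ✓
(Color=278, Weight=48): rows 3, 4, 14 → Supplier = B20, B20, B20 ✓
(Color=275, Weight=50): row 6 → Supplier = B28 ✓
(Color=278, Weight=50): rows 9, 12 → Supplier = B20, B20 ✓
Every {Color, Weight} value is associated with a single Supplier value, so {Color, Weight} → Supplier holds.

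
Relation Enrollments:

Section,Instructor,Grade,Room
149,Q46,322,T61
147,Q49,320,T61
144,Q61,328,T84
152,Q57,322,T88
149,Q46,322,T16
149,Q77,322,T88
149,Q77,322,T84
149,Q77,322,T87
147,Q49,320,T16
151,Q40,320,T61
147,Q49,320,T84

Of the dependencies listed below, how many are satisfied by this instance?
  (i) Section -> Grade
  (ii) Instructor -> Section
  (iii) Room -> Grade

2

(i) Section -> Grade: every LHS value maps to a single RHS value — holds.
(ii) Instructor -> Section: every LHS value maps to a single RHS value — holds.
(iii) Room -> Grade: Room=T61: 3 rows → Grade takes values {322, 320} — violation; Room=T84: 3 rows → Grade takes values {328, 322, 320} — violation; Room=T16: 2 rows → Grade takes values {322, 320} — violation — fails.
2 of the 3 dependencies hold.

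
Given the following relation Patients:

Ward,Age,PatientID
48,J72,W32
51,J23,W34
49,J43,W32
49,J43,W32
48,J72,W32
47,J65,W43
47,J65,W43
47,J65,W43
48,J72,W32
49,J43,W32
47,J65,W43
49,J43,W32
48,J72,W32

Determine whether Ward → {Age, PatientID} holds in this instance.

Yes

Ward=48: 4 rows → {Age,PatientID} = (J72, W32), (J72, W32), (J72, W32), (J72, W32) ✓
Ward=51: 1 row → {Age,PatientID} = (J23, W34) ✓
Ward=49: 4 rows → {Age,PatientID} = (J43, W32), (J43, W32), (J43, W32), (J43, W32) ✓
Ward=47: 4 rows → {Age,PatientID} = (J65, W43), (J65, W43), (J65, W43), (J65, W43) ✓
Every Ward value is associated with a single {Age, PatientID} value, so Ward → {Age, PatientID} holds.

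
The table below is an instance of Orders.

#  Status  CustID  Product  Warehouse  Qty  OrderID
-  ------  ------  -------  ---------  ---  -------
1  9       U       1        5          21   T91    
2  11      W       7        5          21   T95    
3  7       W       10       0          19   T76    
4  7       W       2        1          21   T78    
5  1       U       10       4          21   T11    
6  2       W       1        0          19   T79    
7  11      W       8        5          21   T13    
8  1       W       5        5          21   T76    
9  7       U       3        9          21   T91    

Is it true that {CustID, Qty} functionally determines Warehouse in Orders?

No

(CustID=U, Qty=21): rows 1, 5, 9 → Warehouse takes values {5, 4, 9} — violation
(CustID=W, Qty=21): rows 2, 4, 7, 8 → Warehouse takes values {5, 1} — violation
(CustID=W, Qty=19): rows 3, 6 → Warehouse = 0, 0 ✓
Two rows agree on {CustID, Qty} but differ on Warehouse, so {CustID, Qty} -> Warehouse does not hold.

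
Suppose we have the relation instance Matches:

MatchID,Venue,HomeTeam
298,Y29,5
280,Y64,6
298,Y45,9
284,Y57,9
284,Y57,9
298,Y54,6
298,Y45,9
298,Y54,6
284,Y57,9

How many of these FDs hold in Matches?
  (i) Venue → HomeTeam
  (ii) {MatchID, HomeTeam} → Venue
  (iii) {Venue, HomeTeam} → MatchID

(i) Venue → HomeTeam: every LHS value maps to a single RHS value — holds.
(ii) {MatchID, HomeTeam} → Venue: every LHS value maps to a single RHS value — holds.
(iii) {Venue, HomeTeam} → MatchID: every LHS value maps to a single RHS value — holds.
3 of the 3 dependencies hold.

3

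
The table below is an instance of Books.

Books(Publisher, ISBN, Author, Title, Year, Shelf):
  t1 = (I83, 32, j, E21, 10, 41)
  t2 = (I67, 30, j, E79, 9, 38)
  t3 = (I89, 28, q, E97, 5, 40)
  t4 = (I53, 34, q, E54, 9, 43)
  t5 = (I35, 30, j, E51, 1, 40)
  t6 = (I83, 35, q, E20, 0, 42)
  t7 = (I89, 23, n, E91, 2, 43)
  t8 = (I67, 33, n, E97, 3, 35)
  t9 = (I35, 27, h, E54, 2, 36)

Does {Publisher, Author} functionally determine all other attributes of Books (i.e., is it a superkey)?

All 9 rows have distinct {Publisher, Author} values, so {Publisher, Author} → (all attributes) holds and {Publisher, Author} is a superkey.

Yes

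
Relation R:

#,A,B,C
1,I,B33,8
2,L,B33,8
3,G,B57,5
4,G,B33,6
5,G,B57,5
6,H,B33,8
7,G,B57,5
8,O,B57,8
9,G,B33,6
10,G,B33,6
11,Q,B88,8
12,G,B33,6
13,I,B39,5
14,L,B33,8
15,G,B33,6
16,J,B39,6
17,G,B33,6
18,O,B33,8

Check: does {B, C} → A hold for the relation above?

No

(B=B33, C=8): rows 1, 2, 6, 14, 18 → A takes values {I, L, H, O} — violation
(B=B57, C=5): rows 3, 5, 7 → A = G, G, G ✓
(B=B33, C=6): rows 4, 9, 10, 12, 15, 17 → A = G, G, G, G, G, G ✓
(B=B57, C=8): row 8 → A = O ✓
(B=B88, C=8): row 11 → A = Q ✓
(B=B39, C=5): row 13 → A = I ✓
(B=B39, C=6): row 16 → A = J ✓
Two rows agree on {B, C} but differ on A, so {B, C} → A does not hold.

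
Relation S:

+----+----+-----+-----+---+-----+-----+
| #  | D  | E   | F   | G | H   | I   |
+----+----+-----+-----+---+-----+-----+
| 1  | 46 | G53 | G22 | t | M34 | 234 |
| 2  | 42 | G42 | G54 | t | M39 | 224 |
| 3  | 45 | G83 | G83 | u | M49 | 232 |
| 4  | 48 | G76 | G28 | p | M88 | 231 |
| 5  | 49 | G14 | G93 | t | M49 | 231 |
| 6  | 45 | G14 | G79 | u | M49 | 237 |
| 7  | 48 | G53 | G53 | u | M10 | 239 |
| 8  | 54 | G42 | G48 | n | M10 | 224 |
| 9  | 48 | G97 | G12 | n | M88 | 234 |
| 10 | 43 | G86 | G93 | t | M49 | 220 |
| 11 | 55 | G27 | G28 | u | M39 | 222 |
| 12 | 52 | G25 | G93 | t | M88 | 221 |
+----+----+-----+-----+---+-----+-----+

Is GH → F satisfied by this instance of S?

(G=t, H=M34): row 1 → F = G22 ✓
(G=t, H=M39): row 2 → F = G54 ✓
(G=u, H=M49): rows 3, 6 → F takes values {G83, G79} — violation
(G=p, H=M88): row 4 → F = G28 ✓
(G=t, H=M49): rows 5, 10 → F = G93, G93 ✓
(G=u, H=M10): row 7 → F = G53 ✓
(G=n, H=M10): row 8 → F = G48 ✓
(G=n, H=M88): row 9 → F = G12 ✓
(G=u, H=M39): row 11 → F = G28 ✓
(G=t, H=M88): row 12 → F = G93 ✓
Two rows agree on GH but differ on F, so GH → F does not hold.

No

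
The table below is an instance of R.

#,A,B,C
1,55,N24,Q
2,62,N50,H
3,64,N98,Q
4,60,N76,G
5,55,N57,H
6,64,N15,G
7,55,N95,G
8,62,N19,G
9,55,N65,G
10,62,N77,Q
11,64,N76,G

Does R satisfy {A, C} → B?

No

(A=55, C=Q): row 1 → B = N24 ✓
(A=62, C=H): row 2 → B = N50 ✓
(A=64, C=Q): row 3 → B = N98 ✓
(A=60, C=G): row 4 → B = N76 ✓
(A=55, C=H): row 5 → B = N57 ✓
(A=64, C=G): rows 6, 11 → B takes values {N15, N76} — violation
(A=55, C=G): rows 7, 9 → B takes values {N95, N65} — violation
(A=62, C=G): row 8 → B = N19 ✓
(A=62, C=Q): row 10 → B = N77 ✓
Two rows agree on {A, C} but differ on B, so {A, C} → B does not hold.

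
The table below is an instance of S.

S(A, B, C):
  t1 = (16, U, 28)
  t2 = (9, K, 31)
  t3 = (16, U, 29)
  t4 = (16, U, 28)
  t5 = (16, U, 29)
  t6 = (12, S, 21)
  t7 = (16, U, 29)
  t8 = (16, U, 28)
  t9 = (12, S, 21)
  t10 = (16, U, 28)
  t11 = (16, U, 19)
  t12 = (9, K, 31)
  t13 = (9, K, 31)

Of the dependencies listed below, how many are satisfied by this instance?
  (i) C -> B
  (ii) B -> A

(i) C -> B: every LHS value maps to a single RHS value — holds.
(ii) B -> A: every LHS value maps to a single RHS value — holds.
2 of the 2 dependencies hold.

2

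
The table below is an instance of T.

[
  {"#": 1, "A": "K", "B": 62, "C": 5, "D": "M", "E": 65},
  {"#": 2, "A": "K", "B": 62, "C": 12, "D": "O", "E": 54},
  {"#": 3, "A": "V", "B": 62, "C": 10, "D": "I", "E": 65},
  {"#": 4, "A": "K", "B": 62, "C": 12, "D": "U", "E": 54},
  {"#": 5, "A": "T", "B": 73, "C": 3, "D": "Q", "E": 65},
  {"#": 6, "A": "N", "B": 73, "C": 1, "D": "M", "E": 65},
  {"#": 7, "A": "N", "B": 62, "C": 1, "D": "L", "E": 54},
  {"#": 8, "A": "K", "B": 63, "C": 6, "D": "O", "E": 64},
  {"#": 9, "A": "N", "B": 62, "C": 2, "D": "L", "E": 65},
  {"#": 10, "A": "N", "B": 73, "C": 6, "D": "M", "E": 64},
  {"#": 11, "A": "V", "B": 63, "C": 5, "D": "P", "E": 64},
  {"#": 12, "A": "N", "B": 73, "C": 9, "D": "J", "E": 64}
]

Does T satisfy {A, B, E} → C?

(A=K, B=62, E=65): row 1 → C = 5 ✓
(A=K, B=62, E=54): rows 2, 4 → C = 12, 12 ✓
(A=V, B=62, E=65): row 3 → C = 10 ✓
(A=T, B=73, E=65): row 5 → C = 3 ✓
(A=N, B=73, E=65): row 6 → C = 1 ✓
(A=N, B=62, E=54): row 7 → C = 1 ✓
(A=K, B=63, E=64): row 8 → C = 6 ✓
(A=N, B=62, E=65): row 9 → C = 2 ✓
(A=N, B=73, E=64): rows 10, 12 → C takes values {6, 9} — violation
(A=V, B=63, E=64): row 11 → C = 5 ✓
Two rows agree on {A, B, E} but differ on C, so {A, B, E} → C does not hold.

No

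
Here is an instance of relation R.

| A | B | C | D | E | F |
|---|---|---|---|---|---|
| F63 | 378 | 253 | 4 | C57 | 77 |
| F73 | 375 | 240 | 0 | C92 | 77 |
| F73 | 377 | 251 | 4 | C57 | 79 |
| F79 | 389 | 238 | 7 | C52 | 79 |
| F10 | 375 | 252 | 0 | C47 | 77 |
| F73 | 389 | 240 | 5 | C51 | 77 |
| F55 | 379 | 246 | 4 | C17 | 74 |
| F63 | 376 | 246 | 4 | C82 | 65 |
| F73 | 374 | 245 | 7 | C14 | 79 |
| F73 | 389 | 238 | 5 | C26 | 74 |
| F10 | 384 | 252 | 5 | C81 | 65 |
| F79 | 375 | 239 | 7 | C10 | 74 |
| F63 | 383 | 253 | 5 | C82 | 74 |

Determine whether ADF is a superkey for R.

All 13 rows have distinct ADF values, so ADF → (all attributes) holds and ADF is a superkey.

Yes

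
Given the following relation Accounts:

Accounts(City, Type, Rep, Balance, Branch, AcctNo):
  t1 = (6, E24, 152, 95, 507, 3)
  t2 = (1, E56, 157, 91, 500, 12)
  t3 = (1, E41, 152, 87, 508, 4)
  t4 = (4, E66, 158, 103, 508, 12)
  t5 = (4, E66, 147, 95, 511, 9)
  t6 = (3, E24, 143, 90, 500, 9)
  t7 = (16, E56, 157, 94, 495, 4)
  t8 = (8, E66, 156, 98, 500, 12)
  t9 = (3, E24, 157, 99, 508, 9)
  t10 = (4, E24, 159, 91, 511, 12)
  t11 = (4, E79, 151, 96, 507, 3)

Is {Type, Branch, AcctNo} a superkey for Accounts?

All 11 rows have distinct {Type, Branch, AcctNo} values, so {Type, Branch, AcctNo} → (all attributes) holds and {Type, Branch, AcctNo} is a superkey.

Yes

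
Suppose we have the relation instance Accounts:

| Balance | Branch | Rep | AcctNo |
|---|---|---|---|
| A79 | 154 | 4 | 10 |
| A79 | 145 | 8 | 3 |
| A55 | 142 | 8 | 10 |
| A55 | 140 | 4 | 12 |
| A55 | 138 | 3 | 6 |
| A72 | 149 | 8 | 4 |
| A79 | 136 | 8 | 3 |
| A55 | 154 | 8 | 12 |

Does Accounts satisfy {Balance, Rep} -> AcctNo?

No

(Balance=A79, Rep=4): 1 row → AcctNo = 10 ✓
(Balance=A79, Rep=8): 2 rows → AcctNo = 3, 3 ✓
(Balance=A55, Rep=8): 2 rows → AcctNo takes values {10, 12} — violation
(Balance=A55, Rep=4): 1 row → AcctNo = 12 ✓
(Balance=A55, Rep=3): 1 row → AcctNo = 6 ✓
(Balance=A72, Rep=8): 1 row → AcctNo = 4 ✓
Two rows agree on {Balance, Rep} but differ on AcctNo, so {Balance, Rep} -> AcctNo does not hold.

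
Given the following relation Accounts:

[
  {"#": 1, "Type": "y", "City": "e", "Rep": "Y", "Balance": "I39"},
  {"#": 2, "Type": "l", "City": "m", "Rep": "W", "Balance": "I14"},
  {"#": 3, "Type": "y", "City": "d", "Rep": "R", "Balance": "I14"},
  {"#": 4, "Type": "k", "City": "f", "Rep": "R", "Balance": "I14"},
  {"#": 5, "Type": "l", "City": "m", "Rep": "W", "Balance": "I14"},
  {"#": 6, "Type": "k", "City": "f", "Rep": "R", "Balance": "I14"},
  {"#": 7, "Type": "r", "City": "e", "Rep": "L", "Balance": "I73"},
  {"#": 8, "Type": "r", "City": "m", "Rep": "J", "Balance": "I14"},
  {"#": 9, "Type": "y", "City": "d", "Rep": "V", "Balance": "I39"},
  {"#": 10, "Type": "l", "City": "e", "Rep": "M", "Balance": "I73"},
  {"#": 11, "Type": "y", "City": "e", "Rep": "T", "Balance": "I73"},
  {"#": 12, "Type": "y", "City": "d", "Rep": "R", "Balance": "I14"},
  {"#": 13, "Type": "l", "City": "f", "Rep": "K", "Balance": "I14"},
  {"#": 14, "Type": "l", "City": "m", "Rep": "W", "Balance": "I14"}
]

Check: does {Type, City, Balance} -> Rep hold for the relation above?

(Type=y, City=e, Balance=I39): row 1 → Rep = Y ✓
(Type=l, City=m, Balance=I14): rows 2, 5, 14 → Rep = W, W, W ✓
(Type=y, City=d, Balance=I14): rows 3, 12 → Rep = R, R ✓
(Type=k, City=f, Balance=I14): rows 4, 6 → Rep = R, R ✓
(Type=r, City=e, Balance=I73): row 7 → Rep = L ✓
(Type=r, City=m, Balance=I14): row 8 → Rep = J ✓
(Type=y, City=d, Balance=I39): row 9 → Rep = V ✓
(Type=l, City=e, Balance=I73): row 10 → Rep = M ✓
(Type=y, City=e, Balance=I73): row 11 → Rep = T ✓
(Type=l, City=f, Balance=I14): row 13 → Rep = K ✓
Every {Type, City, Balance} value is associated with a single Rep value, so {Type, City, Balance} -> Rep holds.

Yes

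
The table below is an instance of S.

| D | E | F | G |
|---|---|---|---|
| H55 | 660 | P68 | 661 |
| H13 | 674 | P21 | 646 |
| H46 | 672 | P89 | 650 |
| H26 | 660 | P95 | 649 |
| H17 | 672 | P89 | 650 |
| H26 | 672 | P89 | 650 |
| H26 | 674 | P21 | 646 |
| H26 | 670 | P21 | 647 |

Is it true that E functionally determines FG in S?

E=660: 2 rows → {F,G} takes values {(P68, 661), (P95, 649)} — violation
E=674: 2 rows → {F,G} = (P21, 646), (P21, 646) ✓
E=672: 3 rows → {F,G} = (P89, 650), (P89, 650), (P89, 650) ✓
E=670: 1 row → {F,G} = (P21, 647) ✓
Two rows agree on E but differ on FG, so E -> FG does not hold.

No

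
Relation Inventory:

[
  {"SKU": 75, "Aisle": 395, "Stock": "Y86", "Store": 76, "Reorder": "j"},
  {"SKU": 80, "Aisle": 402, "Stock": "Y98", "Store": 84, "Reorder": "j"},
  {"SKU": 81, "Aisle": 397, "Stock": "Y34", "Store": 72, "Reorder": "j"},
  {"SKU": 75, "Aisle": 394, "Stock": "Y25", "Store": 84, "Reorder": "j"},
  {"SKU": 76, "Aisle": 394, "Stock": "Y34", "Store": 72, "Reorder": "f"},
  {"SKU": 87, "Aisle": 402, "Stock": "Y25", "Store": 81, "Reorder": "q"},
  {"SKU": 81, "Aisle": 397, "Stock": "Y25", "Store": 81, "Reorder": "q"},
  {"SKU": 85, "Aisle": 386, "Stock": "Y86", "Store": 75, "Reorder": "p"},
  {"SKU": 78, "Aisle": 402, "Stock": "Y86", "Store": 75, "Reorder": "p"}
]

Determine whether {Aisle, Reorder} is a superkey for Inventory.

All 9 rows have distinct {Aisle, Reorder} values, so {Aisle, Reorder} → (all attributes) holds and {Aisle, Reorder} is a superkey.

Yes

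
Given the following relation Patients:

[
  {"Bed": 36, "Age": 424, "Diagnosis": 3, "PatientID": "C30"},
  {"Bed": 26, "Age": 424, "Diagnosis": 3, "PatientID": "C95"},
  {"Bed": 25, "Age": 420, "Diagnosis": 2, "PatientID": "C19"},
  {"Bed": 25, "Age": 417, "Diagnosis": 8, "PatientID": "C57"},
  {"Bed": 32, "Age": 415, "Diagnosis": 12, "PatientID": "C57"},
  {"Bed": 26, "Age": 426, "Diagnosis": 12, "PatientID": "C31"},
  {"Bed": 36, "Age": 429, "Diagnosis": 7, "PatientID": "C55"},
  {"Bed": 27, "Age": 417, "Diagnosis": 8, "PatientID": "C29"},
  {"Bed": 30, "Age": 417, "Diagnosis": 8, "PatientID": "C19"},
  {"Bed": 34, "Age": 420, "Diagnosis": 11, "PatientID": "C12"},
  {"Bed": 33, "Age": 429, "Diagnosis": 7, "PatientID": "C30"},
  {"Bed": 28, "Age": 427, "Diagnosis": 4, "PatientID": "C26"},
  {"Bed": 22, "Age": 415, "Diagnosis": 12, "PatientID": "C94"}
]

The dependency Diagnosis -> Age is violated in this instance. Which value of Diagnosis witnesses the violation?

12

Diagnosis=3: 2 rows → Age = 424, 424 ✓
Diagnosis=2: 1 row → Age = 420 ✓
Diagnosis=8: 3 rows → Age = 417, 417, 417 ✓
Diagnosis=12: 3 rows → Age takes values {415, 426} — violation
Diagnosis=7: 2 rows → Age = 429, 429 ✓
Diagnosis=11: 1 row → Age = 420 ✓
Diagnosis=4: 1 row → Age = 427 ✓
The only Diagnosis value with inconsistent Age is Diagnosis=12.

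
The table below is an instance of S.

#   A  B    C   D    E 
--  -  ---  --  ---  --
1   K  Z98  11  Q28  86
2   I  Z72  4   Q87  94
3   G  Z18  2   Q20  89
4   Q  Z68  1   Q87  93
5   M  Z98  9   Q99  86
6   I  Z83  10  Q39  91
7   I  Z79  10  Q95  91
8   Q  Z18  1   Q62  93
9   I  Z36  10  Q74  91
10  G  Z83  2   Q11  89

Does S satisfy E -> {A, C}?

No

E=86: rows 1, 5 → {A,C} takes values {(K, 11), (M, 9)} — violation
E=94: row 2 → {A,C} = (I, 4) ✓
E=89: rows 3, 10 → {A,C} = (G, 2), (G, 2) ✓
E=93: rows 4, 8 → {A,C} = (Q, 1), (Q, 1) ✓
E=91: rows 6, 7, 9 → {A,C} = (I, 10), (I, 10), (I, 10) ✓
Two rows agree on E but differ on {A, C}, so E -> {A, C} does not hold.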